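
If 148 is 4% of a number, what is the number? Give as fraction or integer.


Given: 148 is 4% of the whole
Set up: 148 = 4/100 * whole
whole = 148 * 100 / 4
whole = 14800 / 4
whole = 3700

3700


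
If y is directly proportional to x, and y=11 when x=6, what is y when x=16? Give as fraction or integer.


Direct proportion: y = kx
Find k: k = 11/6 = 11/6
Compute y at x=16: y = 11/6 * 16
y = 88/3

88/3


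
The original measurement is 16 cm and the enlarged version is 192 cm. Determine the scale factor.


Original length = 16 cm
Scaled length = 192 cm
Scale factor = 192 / 16
= 12

12


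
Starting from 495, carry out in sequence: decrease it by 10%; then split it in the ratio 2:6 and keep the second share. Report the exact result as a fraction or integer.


Start with 495.
Step 1: Decrease by 10%: 495 * 90/100 = 891/2
Step 2: Split 2:6, second share = 891/2 * 6/8 = 2673/8
Final result = 2673/8

2673/8


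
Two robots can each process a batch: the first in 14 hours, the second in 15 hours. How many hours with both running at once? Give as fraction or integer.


Rate of A = 1/14 job per hour
Rate of B = 1/15 job per hour
Combined rate = 1/14 + 1/15
Find common denominator: (15 + 14)/(14*15) = 29/210
Combined rate = 29/210 job per hour
Time together = 1 / (29/210) = 210/29 hours

210/29


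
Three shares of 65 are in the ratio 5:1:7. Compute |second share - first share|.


Total parts = 5 + 1 + 7 = 13
Value per part = 65 / 13 = 5
Shares: 5*5=25, 1*5=5, 7*5=35
Second share = 5, first share = 25
Difference = |5 - 25| = 20

20


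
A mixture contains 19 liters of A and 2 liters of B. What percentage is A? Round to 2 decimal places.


Volume of A = 19 L
Volume of B = 2 L
Total volume = 19 + 2 = 21 L
Percentage of A = (19/21) * 100
= 90.48%

90.48


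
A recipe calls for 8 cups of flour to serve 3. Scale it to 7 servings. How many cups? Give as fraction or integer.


Original: 8 cups for 3 servings
Target servings = 7
Scaling factor = 7/3
New amount = 8 * 7/3
= 56/3
= 56/3 cups

56/3


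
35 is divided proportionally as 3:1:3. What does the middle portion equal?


Ratio = 3:1:3
Total parts = 3 + 1 + 3 = 7
Value per part = 35 / 7 = 5
First share = 3 * 5 = 15
Middle share = 1 * 5 = 5
Third share = 3 * 5 = 15

5


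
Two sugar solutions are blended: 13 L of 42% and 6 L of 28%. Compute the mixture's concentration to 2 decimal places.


Solute in mixture 1 = 42% of 13 L = 13*42/100 = 273/50 L
Solute in mixture 2 = 28% of 6 L = 6*28/100 = 42/25 L
Total solute = 273/50 + 42/25 = 357/50 L
Total volume = 13 + 6 = 19 L
Final concentration = 357/50/19 * 100 = 37.58%

37.58


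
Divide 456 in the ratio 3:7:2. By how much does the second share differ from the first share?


Total parts = 3 + 7 + 2 = 12
Value per part = 456 / 12 = 38
Shares: 3*38=114, 7*38=266, 2*38=76
Second share = 266, first share = 114
Difference = |266 - 114| = 152

152


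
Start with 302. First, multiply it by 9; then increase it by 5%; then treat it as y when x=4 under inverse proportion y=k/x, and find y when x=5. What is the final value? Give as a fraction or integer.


Start with 302.
Step 1: Multiply by 9: 302 * 9 = 2718
Step 2: Increase by 5%: 2718 * 105/100 = 28539/10
Step 3: Inverse prop: k = (28539/10)*4; new y = k/5 = 28539/10*4/5 = 57078/25
Final result = 57078/25

57078/25


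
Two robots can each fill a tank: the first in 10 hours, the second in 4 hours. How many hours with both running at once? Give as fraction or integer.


Rate of A = 1/10 job per hour
Rate of B = 1/4 job per hour
Combined rate = 1/10 + 1/4
Find common denominator: (4 + 10)/(10*4) = 14/40
Combined rate = 7/20 job per hour
Time together = 1 / (7/20) = 20/7 hours

20/7


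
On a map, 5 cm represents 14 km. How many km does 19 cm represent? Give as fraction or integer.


Map scale: 5 cm = 14 km
Measured distance on map = 19 cm
Set up proportion: 19 * 14 / 5
= 266 / 5
= 266/5 km

266/5


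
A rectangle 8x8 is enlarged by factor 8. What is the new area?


Original dimensions: 8 x 8
Enlargement factor = 8
New width = 8 * 8 = 64
New height = 8 * 8 = 64
New area = 64 * 64 = 4096

4096


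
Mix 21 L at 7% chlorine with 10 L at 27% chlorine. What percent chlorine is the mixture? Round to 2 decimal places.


Solute in mixture 1 = 7% of 21 L = 21*7/100 = 147/100 L
Solute in mixture 2 = 27% of 10 L = 10*27/100 = 27/10 L
Total solute = 147/100 + 27/10 = 417/100 L
Total volume = 21 + 10 = 31 L
Final concentration = 417/100/31 * 100 = 13.45%

13.45


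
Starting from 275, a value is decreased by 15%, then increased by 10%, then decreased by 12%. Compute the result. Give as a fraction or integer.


Start: 275
Step 1: decrease by 15% => multiply by 85/100
  275 * 85/100 = 935/4
Step 2: increase by 10% => multiply by 110/100
  935/4 * 110/100 = 2057/8
Step 3: decrease by 12% => multiply by 88/100
  2057/8 * 88/100 = 22627/100
Final value = 22627/100

22627/100


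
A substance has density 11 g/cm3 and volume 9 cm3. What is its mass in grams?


Using mass = density * volume
Density = 11 g/cm3
Volume = 9 cm3
Mass = 11 * 9
= 99 g

99


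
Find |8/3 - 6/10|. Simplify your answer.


Simplify: 8/3 = 8/3 and 6/10 = 3/5
Find common denominator: LCD = 15
Convert: 40/15 and 9/15
Difference = |40 - 9|/15 = 31/15
Simplified = 31/15

31/15


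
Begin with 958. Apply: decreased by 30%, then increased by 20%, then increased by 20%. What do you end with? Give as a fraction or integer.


Start: 958
Step 1: decrease by 30% => multiply by 70/100
  958 * 70/100 = 3353/5
Step 2: increase by 20% => multiply by 120/100
  3353/5 * 120/100 = 20118/25
Step 3: increase by 20% => multiply by 120/100
  20118/25 * 120/100 = 120708/125
Final value = 120708/125

120708/125


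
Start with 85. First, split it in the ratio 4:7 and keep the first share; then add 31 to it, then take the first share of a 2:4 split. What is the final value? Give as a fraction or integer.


Start with 85.
Step 1: Split 4:7, first share = 85 * 4/11 = 340/11
Step 2: Add 31: 340/11+31=681/11; split 2:4 first = 681/11*2/6 = 227/11
Final result = 227/11

227/11


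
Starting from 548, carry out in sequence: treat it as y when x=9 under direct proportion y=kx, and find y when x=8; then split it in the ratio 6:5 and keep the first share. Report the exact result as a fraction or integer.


Start with 548.
Step 1: Direct prop: k = (548)/9; new y = k*8 = 548*8/9 = 4384/9
Step 2: Split 6:5, first share = 4384/9 * 6/11 = 8768/33
Final result = 8768/33

8768/33


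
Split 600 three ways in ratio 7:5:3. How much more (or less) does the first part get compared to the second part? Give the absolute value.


Total parts = 7 + 5 + 3 = 15
Value per part = 600 / 15 = 40
Shares: 7*40=280, 5*40=200, 3*40=120
First share = 280, second share = 200
Difference = |280 - 200| = 80

80


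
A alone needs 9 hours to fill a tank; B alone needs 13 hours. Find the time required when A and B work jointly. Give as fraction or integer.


Rate of A = 1/9 job per hour
Rate of B = 1/13 job per hour
Combined rate = 1/9 + 1/13
Find common denominator: (13 + 9)/(9*13) = 22/117
Combined rate = 22/117 job per hour
Time together = 1 / (22/117) = 117/22 hours

117/22


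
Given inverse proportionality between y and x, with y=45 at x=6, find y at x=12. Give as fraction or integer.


Inverse proportion: y = k/x
Find k: k = 6 * 45 = 270
Compute y at x=12: y = 270/12
y = 45/2

45/2


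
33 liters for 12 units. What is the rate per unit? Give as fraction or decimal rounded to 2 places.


Total liters = 33
Number of units = 12
Unit rate = 33 / 12
= 2.75 liters per unit

2.75


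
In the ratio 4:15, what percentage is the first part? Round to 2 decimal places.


Total parts = 4 + 15 = 19
First part fraction = 4/19
Percentage = (4/19) * 100
= 0.210526 * 100
= 21.05%

21.05


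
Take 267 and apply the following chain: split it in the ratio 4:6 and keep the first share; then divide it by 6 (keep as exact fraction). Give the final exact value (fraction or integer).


Start with 267.
Step 1: Split 4:6, first share = 267 * 4/10 = 534/5
Step 2: Divide by 6: 534/5 / 6 = 89/5
Final result = 89/5

89/5


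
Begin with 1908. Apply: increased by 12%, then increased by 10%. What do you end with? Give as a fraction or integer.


Start: 1908
Step 1: increase by 12% => multiply by 112/100
  1908 * 112/100 = 53424/25
Step 2: increase by 10% => multiply by 110/100
  53424/25 * 110/100 = 293832/125
Final value = 293832/125

293832/125


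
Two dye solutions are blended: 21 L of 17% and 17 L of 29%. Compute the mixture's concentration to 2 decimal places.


Solute in mixture 1 = 17% of 21 L = 21*17/100 = 357/100 L
Solute in mixture 2 = 29% of 17 L = 17*29/100 = 493/100 L
Total solute = 357/100 + 493/100 = 17/2 L
Total volume = 21 + 17 = 38 L
Final concentration = 17/2/38 * 100 = 22.37%

22.37


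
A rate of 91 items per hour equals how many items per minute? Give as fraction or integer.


Converting from per hour to per minute
Rate = 91 items per hour
Divide by 60: 91/60
= 91/60 items per minute

91/60


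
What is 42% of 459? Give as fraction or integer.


Compute 42% of 459
Convert percentage: 42% = 42/100
Multiply: 459 * 42/100
= 19278/100
= 9639/50

9639/50


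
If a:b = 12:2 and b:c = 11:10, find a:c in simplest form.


Given a:b = 12:2 and b:c = 11:10
Make b consistent. Multiply first ratio by 11: a:b = 132:22
Multiply second ratio by 2: b:c = 22:20
Now b = 22 in both, so a:b:c = 132:22:20
Therefore a:c = 132:20
Simplify by GCD: a:c = 33:5

33:5


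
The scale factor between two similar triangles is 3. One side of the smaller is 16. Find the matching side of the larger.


Similar triangles have proportional sides
Scale factor = 3
Smaller side = 16
Corresponding larger side = 16 * 3
= 48

48


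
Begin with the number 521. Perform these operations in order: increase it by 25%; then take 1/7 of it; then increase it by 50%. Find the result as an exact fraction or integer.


Start with 521.
Step 1: Increase by 25%: 521 * 125/100 = 2605/4
Step 2: Take 1/7: 2605/4 * 1/7 = 2605/28
Step 3: Increase by 50%: 2605/28 * 150/100 = 7815/56
Final result = 7815/56

7815/56


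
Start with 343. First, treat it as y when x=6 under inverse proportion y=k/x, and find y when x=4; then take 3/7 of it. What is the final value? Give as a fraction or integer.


Start with 343.
Step 1: Inverse prop: k = (343)*6; new y = k/4 = 343*6/4 = 1029/2
Step 2: Take 3/7: 1029/2 * 3/7 = 441/2
Final result = 441/2

441/2


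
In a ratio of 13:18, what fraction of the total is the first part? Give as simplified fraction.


Total parts = 13 + 18 = 31
First part fraction = 13/31
Simplify: 13/31 = 13/31

13/31


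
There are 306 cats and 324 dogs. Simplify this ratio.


Find GCD(306, 324)
GCD = 18
Divide both by 18: 306/18 = 17, 324/18 = 18
Simplified ratio = 17:18

17:18


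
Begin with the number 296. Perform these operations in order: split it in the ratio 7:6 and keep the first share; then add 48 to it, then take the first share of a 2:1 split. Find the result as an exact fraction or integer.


Start with 296.
Step 1: Split 7:6, first share = 296 * 7/13 = 2072/13
Step 2: Add 48: 2072/13+48=2696/13; split 2:1 first = 2696/13*2/3 = 5392/39
Final result = 5392/39

5392/39


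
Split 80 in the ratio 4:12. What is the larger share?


Total parts = 4 + 12 = 16
Value per part = 80 / 16 = 5
First share = 4 * 5 = 20
Second share = 12 * 5 = 60
Larger share = 60

60


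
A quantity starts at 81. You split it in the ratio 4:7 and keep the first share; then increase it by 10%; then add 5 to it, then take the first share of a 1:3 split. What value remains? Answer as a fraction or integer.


Start with 81.
Step 1: Split 4:7, first share = 81 * 4/11 = 324/11
Step 2: Increase by 10%: 324/11 * 110/100 = 162/5
Step 3: Add 5: 162/5+5=187/5; split 1:3 first = 187/5*1/4 = 187/20
Final result = 187/20

187/20


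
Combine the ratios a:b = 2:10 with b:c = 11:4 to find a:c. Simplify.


Given a:b = 2:10 and b:c = 11:4
Make b consistent. Multiply first ratio by 11: a:b = 22:110
Multiply second ratio by 10: b:c = 110:40
Now b = 110 in both, so a:b:c = 22:110:40
Therefore a:c = 22:40
Simplify by GCD: a:c = 11:20

11:20


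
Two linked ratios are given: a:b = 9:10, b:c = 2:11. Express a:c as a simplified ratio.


Given a:b = 9:10 and b:c = 2:11
Make b consistent. Multiply first ratio by 2: a:b = 18:20
Multiply second ratio by 10: b:c = 20:110
Now b = 20 in both, so a:b:c = 18:20:110
Therefore a:c = 18:110
Simplify by GCD: a:c = 9:55

9:55


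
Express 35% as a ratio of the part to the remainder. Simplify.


Part = 35%, Remainder = 65%
Ratio = 35:65
GCD(35, 65) = 5
Simplify: 7:13 = 7:13

7:13


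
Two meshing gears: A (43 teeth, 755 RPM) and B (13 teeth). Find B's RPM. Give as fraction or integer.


Gear ratio: teeth_A * RPM_A = teeth_B * RPM_B
43 * 755 = 13 * RPM_B
32465 = 13 * RPM_B
RPM_B = 32465 / 13
RPM_B = 32465/13

32465/13


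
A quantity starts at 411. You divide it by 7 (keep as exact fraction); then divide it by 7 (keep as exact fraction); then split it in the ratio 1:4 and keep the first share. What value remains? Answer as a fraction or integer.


Start with 411.
Step 1: Divide by 7: 411 / 7 = 411/7
Step 2: Divide by 7: 411/7 / 7 = 411/49
Step 3: Split 1:4, first share = 411/49 * 1/5 = 411/245
Final result = 411/245

411/245


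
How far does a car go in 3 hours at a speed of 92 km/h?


Using distance = speed * time
Speed = 92 km/h
Time = 3 hours
Distance = 92 * 3
= 276 km

276


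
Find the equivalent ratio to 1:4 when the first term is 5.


Original ratio: 1:4
First term target: 5
Scale factor = 5 / 1 = 5
Multiply second term: 4 * 5 = 20
Equivalent ratio = 5:20

5:20


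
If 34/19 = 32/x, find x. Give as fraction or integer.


Setting up: 34/19 = 32/x
Cross multiply: 34 * x = 19 * 32
34x = 608
x = 608/34
x = 304/17

304/17


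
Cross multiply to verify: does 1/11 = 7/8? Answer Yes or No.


Cross multiply to check 1/11 = 7/8
Left cross product: 1 * 8 = 8
Right cross product: 11 * 7 = 77
8 != 77
Not equal, so proportions differ => No

No


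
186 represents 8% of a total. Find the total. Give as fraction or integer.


Given: 186 is 8% of the whole
Set up: 186 = 8/100 * whole
whole = 186 * 100 / 8
whole = 18600 / 8
whole = 2325

2325


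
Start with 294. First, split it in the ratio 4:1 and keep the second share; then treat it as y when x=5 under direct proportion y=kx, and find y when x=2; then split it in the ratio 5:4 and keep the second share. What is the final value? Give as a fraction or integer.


Start with 294.
Step 1: Split 4:1, second share = 294 * 1/5 = 294/5
Step 2: Direct prop: k = (294/5)/5; new y = k*2 = 294/5*2/5 = 588/25
Step 3: Split 5:4, second share = 588/25 * 4/9 = 784/75
Final result = 784/75

784/75


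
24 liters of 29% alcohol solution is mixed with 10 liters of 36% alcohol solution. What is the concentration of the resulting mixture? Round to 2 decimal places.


Solute in mixture 1 = 29% of 24 L = 24*29/100 = 174/25 L
Solute in mixture 2 = 36% of 10 L = 10*36/100 = 18/5 L
Total solute = 174/25 + 18/5 = 264/25 L
Total volume = 24 + 10 = 34 L
Final concentration = 264/25/34 * 100 = 31.06%

31.06


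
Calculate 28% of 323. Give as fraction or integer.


Compute 28% of 323
Convert percentage: 28% = 28/100
Multiply: 323 * 28/100
= 9044/100
= 2261/25

2261/25


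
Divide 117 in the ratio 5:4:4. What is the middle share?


Ratio = 5:4:4
Total parts = 5 + 4 + 4 = 13
Value per part = 117 / 13 = 9
First share = 5 * 9 = 45
Middle share = 4 * 9 = 36
Third share = 4 * 9 = 36

36


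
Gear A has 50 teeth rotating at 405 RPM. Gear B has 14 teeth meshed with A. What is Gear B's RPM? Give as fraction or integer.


Gear ratio: teeth_A * RPM_A = teeth_B * RPM_B
50 * 405 = 14 * RPM_B
20250 = 14 * RPM_B
RPM_B = 20250 / 14
RPM_B = 10125/7

10125/7


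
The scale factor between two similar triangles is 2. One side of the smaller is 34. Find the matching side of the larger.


Similar triangles have proportional sides
Scale factor = 2
Smaller side = 34
Corresponding larger side = 34 * 2
= 68

68


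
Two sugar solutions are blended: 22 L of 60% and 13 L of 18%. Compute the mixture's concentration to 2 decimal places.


Solute in mixture 1 = 60% of 22 L = 22*60/100 = 66/5 L
Solute in mixture 2 = 18% of 13 L = 13*18/100 = 117/50 L
Total solute = 66/5 + 117/50 = 777/50 L
Total volume = 22 + 13 = 35 L
Final concentration = 777/50/35 * 100 = 44.40%

44.40


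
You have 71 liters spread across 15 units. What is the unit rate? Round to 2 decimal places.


Total liters = 71
Number of units = 15
Unit rate = 71 / 15
= 4.73 liters per unit

4.73


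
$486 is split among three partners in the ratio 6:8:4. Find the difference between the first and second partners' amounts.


Total parts = 6 + 8 + 4 = 18
Value per part = 486 / 18 = 27
Shares: 6*27=162, 8*27=216, 4*27=108
First share = 162, second share = 216
Difference = |162 - 216| = 54

54


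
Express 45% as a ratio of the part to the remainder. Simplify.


Part = 45%, Remainder = 55%
Ratio = 45:55
GCD(45, 55) = 5
Simplify: 9:11 = 9:11

9:11


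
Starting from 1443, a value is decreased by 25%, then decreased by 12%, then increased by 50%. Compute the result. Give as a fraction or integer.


Start: 1443
Step 1: decrease by 25% => multiply by 75/100
  1443 * 75/100 = 4329/4
Step 2: decrease by 12% => multiply by 88/100
  4329/4 * 88/100 = 47619/50
Step 3: increase by 50% => multiply by 150/100
  47619/50 * 150/100 = 142857/100
Final value = 142857/100

142857/100


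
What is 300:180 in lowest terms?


Find GCD(300, 180)
GCD = 60
Divide both by 60: 300/60 = 5, 180/60 = 3
Simplified ratio = 5:3

5:3


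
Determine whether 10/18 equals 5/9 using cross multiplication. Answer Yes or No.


Cross multiply to check 10/18 = 5/9
Left cross product: 10 * 9 = 90
Right cross product: 18 * 5 = 90
90 = 90
Equal, so proportions match => Yes

Yes


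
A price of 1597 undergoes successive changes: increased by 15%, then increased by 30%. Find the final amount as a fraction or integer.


Start: 1597
Step 1: increase by 15% => multiply by 115/100
  1597 * 115/100 = 36731/20
Step 2: increase by 30% => multiply by 130/100
  36731/20 * 130/100 = 477503/200
Final value = 477503/200

477503/200


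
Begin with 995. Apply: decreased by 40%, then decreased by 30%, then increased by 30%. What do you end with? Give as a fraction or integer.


Start: 995
Step 1: decrease by 40% => multiply by 60/100
  995 * 60/100 = 597
Step 2: decrease by 30% => multiply by 70/100
  597 * 70/100 = 4179/10
Step 3: increase by 30% => multiply by 130/100
  4179/10 * 130/100 = 54327/100
Final value = 54327/100

54327/100


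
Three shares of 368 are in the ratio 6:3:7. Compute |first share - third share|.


Total parts = 6 + 3 + 7 = 16
Value per part = 368 / 16 = 23
Shares: 6*23=138, 3*23=69, 7*23=161
First share = 138, third share = 161
Difference = |138 - 161| = 23

23


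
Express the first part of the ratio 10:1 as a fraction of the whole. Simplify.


Total parts = 10 + 1 = 11
First part fraction = 10/11
Simplify: 10/11 = 10/11

10/11


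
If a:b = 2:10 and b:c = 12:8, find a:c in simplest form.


Given a:b = 2:10 and b:c = 12:8
Make b consistent. Multiply first ratio by 12: a:b = 24:120
Multiply second ratio by 10: b:c = 120:80
Now b = 120 in both, so a:b:c = 24:120:80
Therefore a:c = 24:80
Simplify by GCD: a:c = 3:10

3:10


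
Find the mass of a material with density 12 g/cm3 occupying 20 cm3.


Using mass = density * volume
Density = 12 g/cm3
Volume = 20 cm3
Mass = 12 * 20
= 240 g

240


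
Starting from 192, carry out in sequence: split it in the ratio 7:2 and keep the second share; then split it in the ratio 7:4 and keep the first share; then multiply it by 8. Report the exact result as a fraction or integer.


Start with 192.
Step 1: Split 7:2, second share = 192 * 2/9 = 128/3
Step 2: Split 7:4, first share = 128/3 * 7/11 = 896/33
Step 3: Multiply by 8: 896/33 * 8 = 7168/33
Final result = 7168/33

7168/33


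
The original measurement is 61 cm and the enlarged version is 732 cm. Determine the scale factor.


Original length = 61 cm
Scaled length = 732 cm
Scale factor = 732 / 61
= 12

12


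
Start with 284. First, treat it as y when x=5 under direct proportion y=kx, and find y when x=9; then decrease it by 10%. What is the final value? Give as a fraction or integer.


Start with 284.
Step 1: Direct prop: k = (284)/5; new y = k*9 = 284*9/5 = 2556/5
Step 2: Decrease by 10%: 2556/5 * 90/100 = 11502/25
Final result = 11502/25

11502/25


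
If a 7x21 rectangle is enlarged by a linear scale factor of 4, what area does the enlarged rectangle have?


Original dimensions: 7 x 21
Enlargement factor = 4
New width = 7 * 4 = 28
New height = 21 * 4 = 84
New area = 28 * 84 = 2352

2352


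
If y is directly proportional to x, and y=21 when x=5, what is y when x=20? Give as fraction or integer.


Direct proportion: y = kx
Find k: k = 21/5 = 21/5
Compute y at x=20: y = 21/5 * 20
y = 84

84


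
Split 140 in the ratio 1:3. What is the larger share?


Total parts = 1 + 3 = 4
Value per part = 140 / 4 = 35
First share = 1 * 35 = 35
Second share = 3 * 35 = 105
Larger share = 105

105


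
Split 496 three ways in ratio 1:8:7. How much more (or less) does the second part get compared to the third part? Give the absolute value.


Total parts = 1 + 8 + 7 = 16
Value per part = 496 / 16 = 31
Shares: 1*31=31, 8*31=248, 7*31=217
Second share = 248, third share = 217
Difference = |248 - 217| = 31

31


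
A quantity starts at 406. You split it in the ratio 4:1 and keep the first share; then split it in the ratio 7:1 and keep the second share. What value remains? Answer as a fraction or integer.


Start with 406.
Step 1: Split 4:1, first share = 406 * 4/5 = 1624/5
Step 2: Split 7:1, second share = 1624/5 * 1/8 = 203/5
Final result = 203/5

203/5


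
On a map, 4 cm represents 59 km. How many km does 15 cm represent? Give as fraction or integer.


Map scale: 4 cm = 59 km
Measured distance on map = 15 cm
Set up proportion: 15 * 59 / 4
= 885 / 4
= 885/4 km

885/4


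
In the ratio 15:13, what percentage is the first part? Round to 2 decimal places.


Total parts = 15 + 13 = 28
First part fraction = 15/28
Percentage = (15/28) * 100
= 0.535714 * 100
= 53.57%

53.57


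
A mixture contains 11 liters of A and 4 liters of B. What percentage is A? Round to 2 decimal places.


Volume of A = 11 L
Volume of B = 4 L
Total volume = 11 + 4 = 15 L
Percentage of A = (11/15) * 100
= 73.33%

73.33


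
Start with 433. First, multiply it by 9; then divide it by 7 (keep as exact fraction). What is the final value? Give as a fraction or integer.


Start with 433.
Step 1: Multiply by 9: 433 * 9 = 3897
Step 2: Divide by 7: 3897 / 7 = 3897/7
Final result = 3897/7

3897/7


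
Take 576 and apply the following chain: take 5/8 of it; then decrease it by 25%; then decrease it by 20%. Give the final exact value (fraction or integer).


Start with 576.
Step 1: Take 5/8: 576 * 5/8 = 360
Step 2: Decrease by 25%: 360 * 75/100 = 270
Step 3: Decrease by 20%: 270 * 80/100 = 216
Final result = 216

216


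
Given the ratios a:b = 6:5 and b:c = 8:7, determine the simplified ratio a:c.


Given a:b = 6:5 and b:c = 8:7
Make b consistent. Multiply first ratio by 8: a:b = 48:40
Multiply second ratio by 5: b:c = 40:35
Now b = 40 in both, so a:b:c = 48:40:35
Therefore a:c = 48:35
Simplify by GCD: a:c = 48:35

48:35


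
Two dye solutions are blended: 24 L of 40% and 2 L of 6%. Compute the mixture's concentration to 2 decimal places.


Solute in mixture 1 = 40% of 24 L = 24*40/100 = 48/5 L
Solute in mixture 2 = 6% of 2 L = 2*6/100 = 3/25 L
Total solute = 48/5 + 3/25 = 243/25 L
Total volume = 24 + 2 = 26 L
Final concentration = 243/25/26 * 100 = 37.38%

37.38


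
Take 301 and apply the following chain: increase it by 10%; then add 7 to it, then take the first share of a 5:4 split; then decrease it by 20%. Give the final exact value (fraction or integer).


Start with 301.
Step 1: Increase by 10%: 301 * 110/100 = 3311/10
Step 2: Add 7: 3311/10+7=3381/10; split 5:4 first = 3381/10*5/9 = 1127/6
Step 3: Decrease by 20%: 1127/6 * 80/100 = 2254/15
Final result = 2254/15

2254/15


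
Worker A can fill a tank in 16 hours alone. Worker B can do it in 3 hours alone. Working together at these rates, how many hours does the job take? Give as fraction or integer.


Rate of A = 1/16 job per hour
Rate of B = 1/3 job per hour
Combined rate = 1/16 + 1/3
Find common denominator: (3 + 16)/(16*3) = 19/48
Combined rate = 19/48 job per hour
Time together = 1 / (19/48) = 48/19 hours

48/19


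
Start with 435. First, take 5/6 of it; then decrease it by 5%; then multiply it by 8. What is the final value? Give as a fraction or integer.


Start with 435.
Step 1: Take 5/6: 435 * 5/6 = 725/2
Step 2: Decrease by 5%: 725/2 * 95/100 = 2755/8
Step 3: Multiply by 8: 2755/8 * 8 = 2755
Final result = 2755

2755


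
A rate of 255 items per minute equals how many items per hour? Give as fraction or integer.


Converting from per minute to per hour
Rate = 255 items per minute
Multiply by 60: 255 * 60
= 15300 items per hour

15300


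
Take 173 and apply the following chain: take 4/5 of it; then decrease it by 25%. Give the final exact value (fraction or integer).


Start with 173.
Step 1: Take 4/5: 173 * 4/5 = 692/5
Step 2: Decrease by 25%: 692/5 * 75/100 = 519/5
Final result = 519/5

519/5


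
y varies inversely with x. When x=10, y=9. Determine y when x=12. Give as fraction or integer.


Inverse proportion: y = k/x
Find k: k = 10 * 9 = 90
Compute y at x=12: y = 90/12
y = 15/2

15/2


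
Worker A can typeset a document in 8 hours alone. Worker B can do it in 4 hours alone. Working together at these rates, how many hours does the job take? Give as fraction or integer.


Rate of A = 1/8 job per hour
Rate of B = 1/4 job per hour
Combined rate = 1/8 + 1/4
Find common denominator: (4 + 8)/(8*4) = 12/32
Combined rate = 3/8 job per hour
Time together = 1 / (3/8) = 8/3 hours

8/3


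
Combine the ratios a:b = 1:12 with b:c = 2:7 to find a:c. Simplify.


Given a:b = 1:12 and b:c = 2:7
Make b consistent. Multiply first ratio by 2: a:b = 2:24
Multiply second ratio by 12: b:c = 24:84
Now b = 24 in both, so a:b:c = 2:24:84
Therefore a:c = 2:84
Simplify by GCD: a:c = 1:42

1:42


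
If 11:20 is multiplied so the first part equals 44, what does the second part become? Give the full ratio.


Original ratio: 11:20
First term target: 44
Scale factor = 44 / 11 = 4
Multiply second term: 20 * 4 = 80
Equivalent ratio = 44:80

44:80


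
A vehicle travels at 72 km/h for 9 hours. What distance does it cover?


Using distance = speed * time
Speed = 72 km/h
Time = 9 hours
Distance = 72 * 9
= 648 km

648


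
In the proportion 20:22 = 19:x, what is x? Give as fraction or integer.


Setting up: 20/22 = 19/x
Cross multiply: 20 * x = 22 * 19
20x = 418
x = 418/20
x = 209/10

209/10


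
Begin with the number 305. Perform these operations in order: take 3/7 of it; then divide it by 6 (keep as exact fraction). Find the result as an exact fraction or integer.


Start with 305.
Step 1: Take 3/7: 305 * 3/7 = 915/7
Step 2: Divide by 6: 915/7 / 6 = 305/14
Final result = 305/14

305/14


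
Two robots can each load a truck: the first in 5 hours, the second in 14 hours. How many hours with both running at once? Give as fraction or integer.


Rate of A = 1/5 job per hour
Rate of B = 1/14 job per hour
Combined rate = 1/5 + 1/14
Find common denominator: (14 + 5)/(5*14) = 19/70
Combined rate = 19/70 job per hour
Time together = 1 / (19/70) = 70/19 hours

70/19


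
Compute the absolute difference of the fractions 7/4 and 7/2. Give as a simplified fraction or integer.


Simplify: 7/4 = 7/4 and 7/2 = 7/2
Find common denominator: LCD = 4
Convert: 7/4 and 14/4
Difference = |7 - 14|/4 = 7/4
Simplified = 7/4

7/4


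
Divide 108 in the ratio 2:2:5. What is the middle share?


Ratio = 2:2:5
Total parts = 2 + 2 + 5 = 9
Value per part = 108 / 9 = 12
First share = 2 * 12 = 24
Middle share = 2 * 12 = 24
Third share = 5 * 12 = 60

24


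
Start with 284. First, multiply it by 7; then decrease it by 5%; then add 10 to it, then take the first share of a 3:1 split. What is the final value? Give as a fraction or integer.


Start with 284.
Step 1: Multiply by 7: 284 * 7 = 1988
Step 2: Decrease by 5%: 1988 * 95/100 = 9443/5
Step 3: Add 10: 9443/5+10=9493/5; split 3:1 first = 9493/5*3/4 = 28479/20
Final result = 28479/20

28479/20


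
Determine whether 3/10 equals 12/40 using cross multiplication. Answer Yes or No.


Cross multiply to check 3/10 = 12/40
Left cross product: 3 * 40 = 120
Right cross product: 10 * 12 = 120
120 = 120
Equal, so proportions match => Yes

Yes


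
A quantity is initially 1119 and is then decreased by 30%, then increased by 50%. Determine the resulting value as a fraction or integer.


Start: 1119
Step 1: decrease by 30% => multiply by 70/100
  1119 * 70/100 = 7833/10
Step 2: increase by 50% => multiply by 150/100
  7833/10 * 150/100 = 23499/20
Final value = 23499/20

23499/20


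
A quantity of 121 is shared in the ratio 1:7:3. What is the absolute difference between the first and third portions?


Total parts = 1 + 7 + 3 = 11
Value per part = 121 / 11 = 11
Shares: 1*11=11, 7*11=77, 3*11=33
First share = 11, third share = 33
Difference = |11 - 33| = 22

22


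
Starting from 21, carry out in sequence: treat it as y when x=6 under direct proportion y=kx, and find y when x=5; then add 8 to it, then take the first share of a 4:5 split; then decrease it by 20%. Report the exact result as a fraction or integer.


Start with 21.
Step 1: Direct prop: k = (21)/6; new y = k*5 = 21*5/6 = 35/2
Step 2: Add 8: 35/2+8=51/2; split 4:5 first = 51/2*4/9 = 34/3
Step 3: Decrease by 20%: 34/3 * 80/100 = 136/15
Final result = 136/15

136/15


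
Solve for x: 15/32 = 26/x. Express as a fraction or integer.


Setting up: 15/32 = 26/x
Cross multiply: 15 * x = 32 * 26
15x = 832
x = 832/15
x = 832/15

832/15


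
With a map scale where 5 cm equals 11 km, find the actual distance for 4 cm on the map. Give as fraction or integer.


Map scale: 5 cm = 11 km
Measured distance on map = 4 cm
Set up proportion: 4 * 11 / 5
= 44 / 5
= 44/5 km

44/5


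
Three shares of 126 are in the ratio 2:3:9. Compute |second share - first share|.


Total parts = 2 + 3 + 9 = 14
Value per part = 126 / 14 = 9
Shares: 2*9=18, 3*9=27, 9*9=81
Second share = 27, first share = 18
Difference = |27 - 18| = 9

9


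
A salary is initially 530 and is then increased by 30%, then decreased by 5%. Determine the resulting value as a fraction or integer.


Start: 530
Step 1: increase by 30% => multiply by 130/100
  530 * 130/100 = 689
Step 2: decrease by 5% => multiply by 95/100
  689 * 95/100 = 13091/20
Final value = 13091/20

13091/20


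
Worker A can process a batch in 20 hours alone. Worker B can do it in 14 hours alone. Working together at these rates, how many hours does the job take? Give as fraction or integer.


Rate of A = 1/20 job per hour
Rate of B = 1/14 job per hour
Combined rate = 1/20 + 1/14
Find common denominator: (14 + 20)/(20*14) = 34/280
Combined rate = 17/140 job per hour
Time together = 1 / (17/140) = 140/17 hours

140/17


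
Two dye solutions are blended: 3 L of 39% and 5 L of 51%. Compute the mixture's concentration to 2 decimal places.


Solute in mixture 1 = 39% of 3 L = 3*39/100 = 117/100 L
Solute in mixture 2 = 51% of 5 L = 5*51/100 = 51/20 L
Total solute = 117/100 + 51/20 = 93/25 L
Total volume = 3 + 5 = 8 L
Final concentration = 93/25/8 * 100 = 46.50%

46.50


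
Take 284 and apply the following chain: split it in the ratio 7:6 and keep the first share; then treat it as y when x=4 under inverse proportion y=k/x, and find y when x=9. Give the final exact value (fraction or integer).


Start with 284.
Step 1: Split 7:6, first share = 284 * 7/13 = 1988/13
Step 2: Inverse prop: k = (1988/13)*4; new y = k/9 = 1988/13*4/9 = 7952/117
Final result = 7952/117

7952/117


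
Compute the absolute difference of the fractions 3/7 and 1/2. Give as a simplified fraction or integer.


Simplify: 3/7 = 3/7 and 1/2 = 1/2
Find common denominator: LCD = 14
Convert: 6/14 and 7/14
Difference = |6 - 7|/14 = 1/14
Simplified = 1/14

1/14


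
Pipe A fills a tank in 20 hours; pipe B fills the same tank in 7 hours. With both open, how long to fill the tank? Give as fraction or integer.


Rate of A = 1/20 job per hour
Rate of B = 1/7 job per hour
Combined rate = 1/20 + 1/7
Find common denominator: (7 + 20)/(20*7) = 27/140
Combined rate = 27/140 job per hour
Time together = 1 / (27/140) = 140/27 hours

140/27


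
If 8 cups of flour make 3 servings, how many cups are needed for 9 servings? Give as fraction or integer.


Original: 8 cups for 3 servings
Target servings = 9
Scaling factor = 9/3
New amount = 8 * 9/3
= 72/3
= 24 cups

24


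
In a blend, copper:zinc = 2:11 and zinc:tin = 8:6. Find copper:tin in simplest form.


Given a:b = 2:11 and b:c = 8:6
Make b consistent. Multiply first ratio by 8: a:b = 16:88
Multiply second ratio by 11: b:c = 88:66
Now b = 88 in both, so a:b:c = 16:88:66
Therefore a:c = 16:66
Simplify by GCD: a:c = 8:33

8:33


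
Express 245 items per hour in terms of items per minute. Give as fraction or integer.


Converting from per hour to per minute
Rate = 245 items per hour
Divide by 60: 245/60
= 49/12 items per minute

49/12


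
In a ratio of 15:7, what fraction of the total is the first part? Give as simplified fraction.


Total parts = 15 + 7 = 22
First part fraction = 15/22
Simplify: 15/22 = 15/22

15/22


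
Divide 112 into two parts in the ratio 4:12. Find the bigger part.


Total parts = 4 + 12 = 16
Value per part = 112 / 16 = 7
First share = 4 * 7 = 28
Second share = 12 * 7 = 84
Larger share = 84

84


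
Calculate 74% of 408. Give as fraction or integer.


Compute 74% of 408
Convert percentage: 74% = 74/100
Multiply: 408 * 74/100
= 30192/100
= 7548/25

7548/25


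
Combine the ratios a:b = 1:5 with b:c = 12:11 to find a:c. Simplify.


Given a:b = 1:5 and b:c = 12:11
Make b consistent. Multiply first ratio by 12: a:b = 12:60
Multiply second ratio by 5: b:c = 60:55
Now b = 60 in both, so a:b:c = 12:60:55
Therefore a:c = 12:55
Simplify by GCD: a:c = 12:55

12:55


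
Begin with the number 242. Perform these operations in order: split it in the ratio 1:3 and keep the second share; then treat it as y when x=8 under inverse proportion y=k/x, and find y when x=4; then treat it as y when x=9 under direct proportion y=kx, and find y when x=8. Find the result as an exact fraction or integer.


Start with 242.
Step 1: Split 1:3, second share = 242 * 3/4 = 363/2
Step 2: Inverse prop: k = (363/2)*8; new y = k/4 = 363/2*8/4 = 363
Step 3: Direct prop: k = (363)/9; new y = k*8 = 363*8/9 = 968/3
Final result = 968/3

968/3


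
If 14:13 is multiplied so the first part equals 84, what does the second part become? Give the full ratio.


Original ratio: 14:13
First term target: 84
Scale factor = 84 / 14 = 6
Multiply second term: 13 * 6 = 78
Equivalent ratio = 84:78

84:78


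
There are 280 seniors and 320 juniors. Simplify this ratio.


Find GCD(280, 320)
GCD = 40
Divide both by 40: 280/40 = 7, 320/40 = 8
Simplified ratio = 7:8

7:8


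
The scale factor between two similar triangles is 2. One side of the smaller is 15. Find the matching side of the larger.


Similar triangles have proportional sides
Scale factor = 2
Smaller side = 15
Corresponding larger side = 15 * 2
= 30

30


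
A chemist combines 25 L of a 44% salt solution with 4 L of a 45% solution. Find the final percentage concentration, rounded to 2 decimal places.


Solute in mixture 1 = 44% of 25 L = 25*44/100 = 11 L
Solute in mixture 2 = 45% of 4 L = 4*45/100 = 9/5 L
Total solute = 11 + 9/5 = 64/5 L
Total volume = 25 + 4 = 29 L
Final concentration = 64/5/29 * 100 = 44.14%

44.14


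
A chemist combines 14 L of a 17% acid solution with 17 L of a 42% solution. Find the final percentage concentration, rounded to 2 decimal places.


Solute in mixture 1 = 17% of 14 L = 14*17/100 = 119/50 L
Solute in mixture 2 = 42% of 17 L = 17*42/100 = 357/50 L
Total solute = 119/50 + 357/50 = 238/25 L
Total volume = 14 + 17 = 31 L
Final concentration = 238/25/31 * 100 = 30.71%

30.71


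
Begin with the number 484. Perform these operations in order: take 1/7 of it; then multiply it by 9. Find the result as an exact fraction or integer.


Start with 484.
Step 1: Take 1/7: 484 * 1/7 = 484/7
Step 2: Multiply by 9: 484/7 * 9 = 4356/7
Final result = 4356/7

4356/7


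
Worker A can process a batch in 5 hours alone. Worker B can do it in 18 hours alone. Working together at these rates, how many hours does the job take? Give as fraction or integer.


Rate of A = 1/5 job per hour
Rate of B = 1/18 job per hour
Combined rate = 1/5 + 1/18
Find common denominator: (18 + 5)/(5*18) = 23/90
Combined rate = 23/90 job per hour
Time together = 1 / (23/90) = 90/23 hours

90/23


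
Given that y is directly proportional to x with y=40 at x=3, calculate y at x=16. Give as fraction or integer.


Direct proportion: y = kx
Find k: k = 40/3 = 40/3
Compute y at x=16: y = 40/3 * 16
y = 640/3

640/3


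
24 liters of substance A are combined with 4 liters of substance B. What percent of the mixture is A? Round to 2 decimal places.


Volume of A = 24 L
Volume of B = 4 L
Total volume = 24 + 4 = 28 L
Percentage of A = (24/28) * 100
= 85.71%

85.71


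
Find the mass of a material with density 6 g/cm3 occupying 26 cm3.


Using mass = density * volume
Density = 6 g/cm3
Volume = 26 cm3
Mass = 6 * 26
= 156 g

156


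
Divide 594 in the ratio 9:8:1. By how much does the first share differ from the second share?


Total parts = 9 + 8 + 1 = 18
Value per part = 594 / 18 = 33
Shares: 9*33=297, 8*33=264, 1*33=33
First share = 297, second share = 264
Difference = |297 - 264| = 33

33


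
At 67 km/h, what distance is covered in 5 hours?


Using distance = speed * time
Speed = 67 km/h
Time = 5 hours
Distance = 67 * 5
= 335 km

335


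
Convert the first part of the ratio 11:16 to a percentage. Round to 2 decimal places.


Total parts = 11 + 16 = 27
First part fraction = 11/27
Percentage = (11/27) * 100
= 0.407407 * 100
= 40.74%

40.74


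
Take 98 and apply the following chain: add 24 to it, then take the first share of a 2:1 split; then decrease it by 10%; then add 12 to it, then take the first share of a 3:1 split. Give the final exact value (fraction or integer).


Start with 98.
Step 1: Add 24: 98+24=122; split 2:1 first = 122*2/3 = 244/3
Step 2: Decrease by 10%: 244/3 * 90/100 = 366/5
Step 3: Add 12: 366/5+12=426/5; split 3:1 first = 426/5*3/4 = 639/10
Final result = 639/10

639/10


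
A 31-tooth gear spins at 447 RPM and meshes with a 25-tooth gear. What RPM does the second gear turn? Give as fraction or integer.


Gear ratio: teeth_A * RPM_A = teeth_B * RPM_B
31 * 447 = 25 * RPM_B
13857 = 25 * RPM_B
RPM_B = 13857 / 25
RPM_B = 13857/25

13857/25


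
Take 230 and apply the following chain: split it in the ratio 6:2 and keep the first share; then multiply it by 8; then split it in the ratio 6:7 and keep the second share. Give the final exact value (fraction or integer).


Start with 230.
Step 1: Split 6:2, first share = 230 * 6/8 = 345/2
Step 2: Multiply by 8: 345/2 * 8 = 1380
Step 3: Split 6:7, second share = 1380 * 7/13 = 9660/13
Final result = 9660/13

9660/13


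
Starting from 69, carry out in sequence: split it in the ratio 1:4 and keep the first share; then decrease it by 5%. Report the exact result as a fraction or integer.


Start with 69.
Step 1: Split 1:4, first share = 69 * 1/5 = 69/5
Step 2: Decrease by 5%: 69/5 * 95/100 = 1311/100
Final result = 1311/100

1311/100
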